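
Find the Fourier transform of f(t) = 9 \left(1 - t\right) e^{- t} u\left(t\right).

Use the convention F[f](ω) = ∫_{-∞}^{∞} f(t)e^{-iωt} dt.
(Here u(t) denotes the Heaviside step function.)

F(ω) = \frac{9 i \omega}{- \omega^{2} + 2 i \omega + 1}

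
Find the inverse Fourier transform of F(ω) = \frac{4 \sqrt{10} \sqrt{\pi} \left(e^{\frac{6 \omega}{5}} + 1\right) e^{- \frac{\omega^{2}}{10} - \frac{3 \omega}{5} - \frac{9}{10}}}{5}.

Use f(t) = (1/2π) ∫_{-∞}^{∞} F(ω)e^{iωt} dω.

f(t) = 8 e^{- \frac{5 t^{2}}{2}} \cos{\left(3 t \right)}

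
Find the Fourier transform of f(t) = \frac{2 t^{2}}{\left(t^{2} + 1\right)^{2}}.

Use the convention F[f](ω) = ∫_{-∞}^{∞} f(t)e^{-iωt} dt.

F(ω) = \pi \left(1 - \left|{\omega}\right|\right) e^{- \left|{\omega}\right|}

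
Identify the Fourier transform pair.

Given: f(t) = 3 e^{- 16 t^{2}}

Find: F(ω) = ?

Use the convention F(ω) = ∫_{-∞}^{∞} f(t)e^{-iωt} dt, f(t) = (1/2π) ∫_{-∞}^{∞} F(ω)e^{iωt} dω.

F(ω) = \frac{3 \sqrt{\pi} e^{- \frac{\omega^{2}}{64}}}{4}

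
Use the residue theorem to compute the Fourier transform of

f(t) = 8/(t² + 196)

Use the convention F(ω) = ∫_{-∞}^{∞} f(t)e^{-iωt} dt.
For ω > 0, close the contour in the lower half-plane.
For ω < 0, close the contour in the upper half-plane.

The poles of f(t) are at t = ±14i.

Let g(z) = f(z)e^{-iωz}; for large |z| the factor e^{-iωz} decays in the lower half-plane when ω > 0 and in the upper half-plane when ω < 0.

Case ω > 0 (lower half-plane, clockwise contour ⇒ F(ω) = -2πi·ΣRes):
  Res_{z = - 14 i} g(z) = \frac{2 i e^{- 14 \omega}}{7}
  F(ω) = -2πi·ΣRes = \frac{4 \pi e^{- 14 \omega}}{7}

Case ω < 0 (upper half-plane, counterclockwise contour ⇒ F(ω) = +2πi·ΣRes):
  Res_{z = 14 i} g(z) = - \frac{2 i e^{14 \omega}}{7}
  F(ω) = 2πi·ΣRes = \frac{4 \pi e^{14 \omega}}{7}

Both cases combine into a single formula in |ω|:

F(ω) = \frac{4 \pi e^{- 14 \left|{\omega}\right|}}{7}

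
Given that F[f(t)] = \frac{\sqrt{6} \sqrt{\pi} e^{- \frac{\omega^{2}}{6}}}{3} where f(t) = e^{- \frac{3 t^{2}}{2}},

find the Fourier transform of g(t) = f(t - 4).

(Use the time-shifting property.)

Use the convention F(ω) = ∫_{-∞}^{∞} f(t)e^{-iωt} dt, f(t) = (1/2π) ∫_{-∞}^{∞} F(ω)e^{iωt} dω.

F[g](ω) = \frac{\sqrt{6} \sqrt{\pi} e^{- \frac{\omega \left(\omega + 24 i\right)}{6}}}{3}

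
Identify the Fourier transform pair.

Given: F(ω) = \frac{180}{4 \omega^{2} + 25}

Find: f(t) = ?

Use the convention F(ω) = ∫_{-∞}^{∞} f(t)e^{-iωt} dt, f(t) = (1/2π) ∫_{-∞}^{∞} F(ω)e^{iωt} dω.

f(t) = 9 e^{- \frac{5 \left|{t}\right|}{2}}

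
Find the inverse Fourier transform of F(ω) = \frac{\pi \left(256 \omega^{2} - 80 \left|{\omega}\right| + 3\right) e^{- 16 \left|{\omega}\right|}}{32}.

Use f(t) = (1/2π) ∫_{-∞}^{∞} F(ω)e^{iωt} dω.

f(t) = \frac{4 t^{4}}{\left(t^{2} + 256\right)^{3}}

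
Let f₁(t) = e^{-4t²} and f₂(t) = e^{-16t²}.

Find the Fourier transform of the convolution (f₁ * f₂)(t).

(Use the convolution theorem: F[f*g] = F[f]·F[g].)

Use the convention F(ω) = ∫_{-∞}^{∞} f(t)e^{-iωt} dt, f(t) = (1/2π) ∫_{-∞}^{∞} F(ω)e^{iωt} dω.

F[f₁*f₂](ω) = \frac{\pi e^{- \frac{5 \omega^{2}}{64}}}{8}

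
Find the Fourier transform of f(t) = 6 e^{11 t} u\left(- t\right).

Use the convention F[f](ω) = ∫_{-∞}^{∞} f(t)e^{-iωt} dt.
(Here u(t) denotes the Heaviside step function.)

F(ω) = - \frac{6}{i \omega - 11}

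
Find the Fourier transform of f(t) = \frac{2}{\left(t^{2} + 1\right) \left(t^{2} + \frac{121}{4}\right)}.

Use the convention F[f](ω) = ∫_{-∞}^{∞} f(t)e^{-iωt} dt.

F(ω) = \frac{8 \pi e^{- \left|{\omega}\right|}}{117} - \frac{16 \pi e^{- \frac{11 \left|{\omega}\right|}{2}}}{1287}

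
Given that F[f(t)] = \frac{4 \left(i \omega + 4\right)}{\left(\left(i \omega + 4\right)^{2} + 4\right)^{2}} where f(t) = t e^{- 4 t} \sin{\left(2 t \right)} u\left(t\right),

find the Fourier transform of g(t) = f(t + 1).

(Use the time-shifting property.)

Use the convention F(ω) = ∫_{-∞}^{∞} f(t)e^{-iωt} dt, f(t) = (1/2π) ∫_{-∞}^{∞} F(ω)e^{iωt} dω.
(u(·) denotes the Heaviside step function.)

F[g](ω) = \frac{4 \left(i \omega + 4\right) e^{i \omega}}{\left(\left(i \omega + 4\right)^{2} + 4\right)^{2}}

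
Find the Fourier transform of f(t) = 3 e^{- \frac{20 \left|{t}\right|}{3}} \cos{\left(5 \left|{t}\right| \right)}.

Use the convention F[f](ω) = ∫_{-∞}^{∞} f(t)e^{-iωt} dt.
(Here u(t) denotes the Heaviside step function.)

F(ω) = \frac{360 \left(9 \omega^{2} + 625\right)}{81 \omega^{4} + 3150 \omega^{2} + 390625}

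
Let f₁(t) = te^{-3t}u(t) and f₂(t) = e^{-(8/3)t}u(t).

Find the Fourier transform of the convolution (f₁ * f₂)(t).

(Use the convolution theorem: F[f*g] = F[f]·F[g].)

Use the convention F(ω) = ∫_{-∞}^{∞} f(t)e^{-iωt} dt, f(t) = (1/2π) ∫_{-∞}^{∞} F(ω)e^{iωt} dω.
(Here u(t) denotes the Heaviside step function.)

F[f₁*f₂](ω) = \frac{3}{\left(i \omega + 3\right)^{2} \left(3 i \omega + 8\right)}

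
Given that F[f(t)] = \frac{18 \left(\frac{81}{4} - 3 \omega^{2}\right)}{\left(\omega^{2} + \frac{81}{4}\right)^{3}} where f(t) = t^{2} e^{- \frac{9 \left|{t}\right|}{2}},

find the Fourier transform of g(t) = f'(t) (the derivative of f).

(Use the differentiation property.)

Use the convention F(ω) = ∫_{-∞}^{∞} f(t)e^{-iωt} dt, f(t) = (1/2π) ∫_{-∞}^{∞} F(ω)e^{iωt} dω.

F[g](ω) = - \frac{864 i \omega \left(4 \omega^{2} - 27\right)}{\left(4 \omega^{2} + 81\right)^{3}}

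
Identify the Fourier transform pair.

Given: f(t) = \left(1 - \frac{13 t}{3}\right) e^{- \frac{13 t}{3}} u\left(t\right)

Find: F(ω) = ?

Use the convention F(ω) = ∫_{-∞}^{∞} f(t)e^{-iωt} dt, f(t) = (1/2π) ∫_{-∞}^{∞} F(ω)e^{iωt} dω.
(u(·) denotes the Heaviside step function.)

F(ω) = \frac{9 i \omega}{- 9 \omega^{2} + 78 i \omega + 169}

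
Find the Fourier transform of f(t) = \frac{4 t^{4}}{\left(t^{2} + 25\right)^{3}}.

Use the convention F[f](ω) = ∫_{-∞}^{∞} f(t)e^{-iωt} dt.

F(ω) = \frac{\pi \left(25 \omega^{2} - 25 \left|{\omega}\right| + 3\right) e^{- 5 \left|{\omega}\right|}}{10}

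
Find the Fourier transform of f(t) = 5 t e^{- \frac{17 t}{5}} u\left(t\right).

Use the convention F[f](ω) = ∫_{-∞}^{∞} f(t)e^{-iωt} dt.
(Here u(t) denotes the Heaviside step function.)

F(ω) = \frac{125}{\left(5 i \omega + 17\right)^{2}}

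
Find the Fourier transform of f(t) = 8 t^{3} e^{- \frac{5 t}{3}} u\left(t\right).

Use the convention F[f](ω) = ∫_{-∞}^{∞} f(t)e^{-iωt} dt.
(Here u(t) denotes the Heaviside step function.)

F(ω) = \frac{3888}{\left(3 i \omega + 5\right)^{4}}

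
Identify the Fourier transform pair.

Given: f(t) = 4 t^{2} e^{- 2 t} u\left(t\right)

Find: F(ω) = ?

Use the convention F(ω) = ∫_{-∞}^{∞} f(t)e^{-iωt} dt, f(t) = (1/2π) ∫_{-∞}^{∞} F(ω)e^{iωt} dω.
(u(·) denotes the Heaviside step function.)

F(ω) = \frac{8}{\left(i \omega + 2\right)^{3}}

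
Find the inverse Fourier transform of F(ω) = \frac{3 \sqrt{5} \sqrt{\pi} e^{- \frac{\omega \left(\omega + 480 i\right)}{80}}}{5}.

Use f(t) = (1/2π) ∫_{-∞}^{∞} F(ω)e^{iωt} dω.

f(t) = 6 e^{- 20 \left(t - 6\right)^{2}}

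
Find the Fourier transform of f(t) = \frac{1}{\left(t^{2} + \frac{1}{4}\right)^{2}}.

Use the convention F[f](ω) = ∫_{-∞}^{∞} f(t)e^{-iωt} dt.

F(ω) = 2 \pi \left(\left|{\omega}\right| + 2\right) e^{- \frac{\left|{\omega}\right|}{2}}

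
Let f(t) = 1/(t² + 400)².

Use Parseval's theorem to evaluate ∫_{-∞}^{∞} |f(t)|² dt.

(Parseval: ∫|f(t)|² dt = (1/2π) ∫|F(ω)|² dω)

∫|f(t)|² dt = \frac{\pi}{4096000000}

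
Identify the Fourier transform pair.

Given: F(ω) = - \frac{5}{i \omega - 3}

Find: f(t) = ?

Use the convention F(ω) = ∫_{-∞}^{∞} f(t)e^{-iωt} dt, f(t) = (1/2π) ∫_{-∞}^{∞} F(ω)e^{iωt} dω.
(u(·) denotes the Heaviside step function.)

f(t) = 5 e^{3 t} u\left(- t\right)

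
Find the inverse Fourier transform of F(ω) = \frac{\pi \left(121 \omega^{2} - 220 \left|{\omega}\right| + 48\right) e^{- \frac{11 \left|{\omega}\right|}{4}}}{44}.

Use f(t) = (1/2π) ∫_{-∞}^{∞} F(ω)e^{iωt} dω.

f(t) = \frac{8 t^{4}}{\left(t^{2} + \frac{121}{16}\right)^{3}}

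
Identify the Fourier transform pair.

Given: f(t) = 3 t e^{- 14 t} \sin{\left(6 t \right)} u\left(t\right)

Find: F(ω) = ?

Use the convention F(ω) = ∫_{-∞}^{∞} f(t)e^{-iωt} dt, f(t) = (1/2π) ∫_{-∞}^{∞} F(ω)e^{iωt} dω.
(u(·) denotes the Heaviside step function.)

F(ω) = \frac{36 \left(i \omega + 14\right)}{\left(\left(i \omega + 14\right)^{2} + 36\right)^{2}}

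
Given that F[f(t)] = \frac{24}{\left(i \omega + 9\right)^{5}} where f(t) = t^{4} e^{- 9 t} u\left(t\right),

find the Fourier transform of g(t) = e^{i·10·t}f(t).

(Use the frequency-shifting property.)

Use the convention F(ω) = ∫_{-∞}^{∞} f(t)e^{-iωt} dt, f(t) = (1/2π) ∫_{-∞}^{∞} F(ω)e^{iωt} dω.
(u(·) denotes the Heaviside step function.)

F[g](ω) = \frac{24}{\left(i \left(\omega - 10\right) + 9\right)^{5}}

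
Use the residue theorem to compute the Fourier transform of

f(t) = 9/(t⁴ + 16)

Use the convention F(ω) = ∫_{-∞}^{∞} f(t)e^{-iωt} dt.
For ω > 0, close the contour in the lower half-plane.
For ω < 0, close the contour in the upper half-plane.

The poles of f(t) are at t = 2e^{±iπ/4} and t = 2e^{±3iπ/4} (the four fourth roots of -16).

Let g(z) = f(z)e^{-iωz}; for large |z| the factor e^{-iωz} decays in the lower half-plane when ω > 0 and in the upper half-plane when ω < 0.

Case ω > 0 (lower half-plane, clockwise contour ⇒ F(ω) = -2πi·ΣRes):
  Res_{z = - \sqrt{2} - \sqrt{2} i} g(z) = \frac{9 \sqrt{2} i \left(1 - i\right) e^{\sqrt{2} \omega \left(-1 + i\right)}}{64}
  Res_{z = \sqrt{2} - \sqrt{2} i} g(z) = \frac{9 \sqrt{2} i \left(1 + i\right) e^{- \sqrt{2} \omega \left(1 + i\right)}}{64}
  F(ω) = -2πi·ΣRes = \frac{9 \sqrt{2} \pi \left(1 - i\right) \left(e^{2 \sqrt{2} i \omega} + i\right) e^{- \sqrt{2} \omega \left(1 + i\right)}}{32} = \frac{9 \pi e^{- \sqrt{2} \omega} \sin{\left(\sqrt{2} \omega + \frac{\pi}{4} \right)}}{8}

Case ω < 0 (upper half-plane, counterclockwise contour ⇒ F(ω) = +2πi·ΣRes):
  Res_{z = \sqrt{2} + \sqrt{2} i} g(z) = \frac{9 \sqrt{2} i \left(-1 + i\right) e^{\sqrt{2} \omega \left(1 - i\right)}}{64}
  Res_{z = - \sqrt{2} + \sqrt{2} i} g(z) = \frac{9 \sqrt{2} \left(1 - i\right) e^{\sqrt{2} \omega \left(1 + i\right)}}{64}
  F(ω) = 2πi·ΣRes = - \frac{9 \sqrt{2} i \pi \left(i \left(1 - i\right) e^{\sqrt{2} \omega \left(1 - i\right)} - \left(1 - i\right) e^{\sqrt{2} \omega \left(1 + i\right)}\right)}{32} = \frac{9 \pi e^{\sqrt{2} \omega} \cos{\left(\sqrt{2} \omega + \frac{\pi}{4} \right)}}{8}

Both cases combine into a single formula in |ω|:

F(ω) = \frac{9 \pi e^{- \sqrt{2} \left|{\omega}\right|} \sin{\left(\sqrt{2} \left|{\omega}\right| + \frac{\pi}{4} \right)}}{8}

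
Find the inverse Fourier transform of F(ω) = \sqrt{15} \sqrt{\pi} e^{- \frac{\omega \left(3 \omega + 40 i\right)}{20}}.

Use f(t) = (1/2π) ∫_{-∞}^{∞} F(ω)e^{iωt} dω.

f(t) = 5 e^{- \frac{5 \left(t - 2\right)^{2}}{3}}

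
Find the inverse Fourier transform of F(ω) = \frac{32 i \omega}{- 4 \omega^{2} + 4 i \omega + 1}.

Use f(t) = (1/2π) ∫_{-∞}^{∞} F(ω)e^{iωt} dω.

f(t) = 8 \left(1 - \frac{t}{2}\right) e^{- \frac{t}{2}} u\left(t\right)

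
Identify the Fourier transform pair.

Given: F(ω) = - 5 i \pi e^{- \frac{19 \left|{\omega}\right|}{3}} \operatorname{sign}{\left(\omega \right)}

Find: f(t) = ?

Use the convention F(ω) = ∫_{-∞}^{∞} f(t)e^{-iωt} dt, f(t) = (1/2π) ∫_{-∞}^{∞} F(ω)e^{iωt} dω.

f(t) = \frac{5 t}{t^{2} + \frac{361}{9}}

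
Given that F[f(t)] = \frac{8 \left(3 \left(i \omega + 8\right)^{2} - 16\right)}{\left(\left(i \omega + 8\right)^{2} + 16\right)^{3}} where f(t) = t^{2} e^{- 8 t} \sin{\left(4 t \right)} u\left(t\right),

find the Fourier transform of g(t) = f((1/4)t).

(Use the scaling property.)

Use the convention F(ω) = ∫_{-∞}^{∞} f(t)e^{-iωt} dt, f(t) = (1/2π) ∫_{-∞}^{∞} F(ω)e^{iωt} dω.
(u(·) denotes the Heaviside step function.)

F[g](ω) = \frac{3 \left(i \omega + 2\right)^{2} - 1}{8 \left(\left(i \omega + 2\right)^{2} + 1\right)^{3}}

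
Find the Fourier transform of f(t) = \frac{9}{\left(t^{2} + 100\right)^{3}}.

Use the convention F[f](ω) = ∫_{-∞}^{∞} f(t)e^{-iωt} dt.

F(ω) = \frac{9 \pi \left(100 \omega^{2} + 30 \left|{\omega}\right| + 3\right) e^{- 10 \left|{\omega}\right|}}{800000}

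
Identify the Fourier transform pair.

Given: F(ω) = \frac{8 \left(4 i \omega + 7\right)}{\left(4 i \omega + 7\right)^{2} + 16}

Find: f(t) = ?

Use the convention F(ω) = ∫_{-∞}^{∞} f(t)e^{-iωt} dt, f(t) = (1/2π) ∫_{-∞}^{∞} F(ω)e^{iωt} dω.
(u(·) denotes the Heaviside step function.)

f(t) = 2 e^{- \frac{7 t}{4}} \cos{\left(t \right)} u\left(t\right)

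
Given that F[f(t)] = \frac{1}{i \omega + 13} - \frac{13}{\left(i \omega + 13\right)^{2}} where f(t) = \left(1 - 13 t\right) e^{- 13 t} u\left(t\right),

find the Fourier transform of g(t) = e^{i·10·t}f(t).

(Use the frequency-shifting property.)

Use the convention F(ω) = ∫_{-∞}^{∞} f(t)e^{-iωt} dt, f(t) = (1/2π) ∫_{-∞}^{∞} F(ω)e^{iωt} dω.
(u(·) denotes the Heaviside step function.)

F[g](ω) = \frac{i \left(10 - \omega\right)}{\omega^{2} - 2 \omega \left(10 + 13 i\right) - 69 + 260 i}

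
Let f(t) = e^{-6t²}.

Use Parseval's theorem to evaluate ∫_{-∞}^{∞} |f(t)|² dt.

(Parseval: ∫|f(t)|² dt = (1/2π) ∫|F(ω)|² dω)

∫|f(t)|² dt = \frac{\sqrt{3} \sqrt{\pi}}{6}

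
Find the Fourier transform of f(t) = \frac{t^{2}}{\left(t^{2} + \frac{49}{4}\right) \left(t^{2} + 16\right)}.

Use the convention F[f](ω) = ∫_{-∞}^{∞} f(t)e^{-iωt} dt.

F(ω) = \frac{16 \pi e^{- 4 \left|{\omega}\right|}}{15} - \frac{14 \pi e^{- \frac{7 \left|{\omega}\right|}{2}}}{15}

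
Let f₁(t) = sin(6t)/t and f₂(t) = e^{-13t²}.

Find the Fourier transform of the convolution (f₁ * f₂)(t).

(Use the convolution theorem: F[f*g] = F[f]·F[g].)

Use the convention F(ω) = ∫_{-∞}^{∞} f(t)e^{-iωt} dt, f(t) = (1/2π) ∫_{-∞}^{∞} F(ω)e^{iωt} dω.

F[f₁*f₂](ω) = \begin{cases} \frac{\sqrt{13} \pi^{\frac{3}{2}} e^{- \frac{\omega^{2}}{52}}}{13} & \text{for}\: \omega > -6 \wedge \omega < 6 \\0 & \text{otherwise} \end{cases}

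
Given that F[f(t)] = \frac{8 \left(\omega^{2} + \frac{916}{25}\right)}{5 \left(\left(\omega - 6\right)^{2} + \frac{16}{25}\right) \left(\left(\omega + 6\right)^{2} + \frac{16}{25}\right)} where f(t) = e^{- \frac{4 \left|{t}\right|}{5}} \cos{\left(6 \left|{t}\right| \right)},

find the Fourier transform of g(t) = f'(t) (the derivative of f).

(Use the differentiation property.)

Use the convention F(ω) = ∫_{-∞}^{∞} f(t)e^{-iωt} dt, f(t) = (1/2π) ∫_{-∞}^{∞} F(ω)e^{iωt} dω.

F[g](ω) = \frac{40 i \omega \left(25 \omega^{2} + 916\right)}{625 \omega^{4} - 44200 \omega^{2} + 839056}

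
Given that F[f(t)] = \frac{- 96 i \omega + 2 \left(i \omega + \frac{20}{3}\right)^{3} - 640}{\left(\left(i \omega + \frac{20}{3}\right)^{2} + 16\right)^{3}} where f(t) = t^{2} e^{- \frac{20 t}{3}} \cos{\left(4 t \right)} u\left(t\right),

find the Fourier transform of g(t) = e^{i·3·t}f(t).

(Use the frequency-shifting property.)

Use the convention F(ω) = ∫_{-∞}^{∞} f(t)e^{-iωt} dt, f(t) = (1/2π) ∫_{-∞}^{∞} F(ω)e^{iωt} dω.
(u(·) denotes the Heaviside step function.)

F[g](ω) = \frac{54 \left(1296 i \left(3 - \omega\right) + \left(3 i \left(\omega - 3\right) + 20\right)^{3} - 8640\right)}{\left(\left(3 i \left(\omega - 3\right) + 20\right)^{2} + 144\right)^{3}}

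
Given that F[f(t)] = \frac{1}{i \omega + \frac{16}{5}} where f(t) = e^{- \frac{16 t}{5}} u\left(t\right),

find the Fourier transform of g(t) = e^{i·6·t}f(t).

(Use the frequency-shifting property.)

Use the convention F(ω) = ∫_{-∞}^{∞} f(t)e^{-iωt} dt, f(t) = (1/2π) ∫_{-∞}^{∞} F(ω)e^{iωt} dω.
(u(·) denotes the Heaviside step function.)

F[g](ω) = \frac{5}{5 i \left(\omega - 6\right) + 16}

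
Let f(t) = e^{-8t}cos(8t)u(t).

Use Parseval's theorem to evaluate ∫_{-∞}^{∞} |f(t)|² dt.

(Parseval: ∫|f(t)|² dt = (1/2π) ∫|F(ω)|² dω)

∫|f(t)|² dt = \frac{3}{64}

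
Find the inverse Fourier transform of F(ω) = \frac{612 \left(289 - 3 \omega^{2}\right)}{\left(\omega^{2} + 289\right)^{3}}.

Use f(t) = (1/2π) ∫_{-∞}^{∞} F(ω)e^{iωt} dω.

f(t) = 9 t^{2} e^{- 17 \left|{t}\right|}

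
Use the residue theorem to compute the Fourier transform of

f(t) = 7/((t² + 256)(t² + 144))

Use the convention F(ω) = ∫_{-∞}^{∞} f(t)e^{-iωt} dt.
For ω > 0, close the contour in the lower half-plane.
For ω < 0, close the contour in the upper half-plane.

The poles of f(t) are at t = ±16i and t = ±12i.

Let g(z) = f(z)e^{-iωz}; for large |z| the factor e^{-iωz} decays in the lower half-plane when ω > 0 and in the upper half-plane when ω < 0.

Case ω > 0 (lower half-plane, clockwise contour ⇒ F(ω) = -2πi·ΣRes):
  Res_{z = - 16 i} g(z) = - \frac{i e^{- 16 \omega}}{512}
  Res_{z = - 12 i} g(z) = \frac{i e^{- 12 \omega}}{384}
  F(ω) = -2πi·ΣRes = \frac{\pi \left(4 e^{4 \omega} - 3\right) e^{- 16 \omega}}{768}

Case ω < 0 (upper half-plane, counterclockwise contour ⇒ F(ω) = +2πi·ΣRes):
  Res_{z = 16 i} g(z) = \frac{i e^{16 \omega}}{512}
  Res_{z = 12 i} g(z) = - \frac{i e^{12 \omega}}{384}
  F(ω) = 2πi·ΣRes = \frac{\pi \left(4 - 3 e^{4 \omega}\right) e^{12 \omega}}{768}

Both cases combine into a single formula in |ω|:

F(ω) = \frac{\pi \left(4 e^{4 \left|{\omega}\right|} - 3\right) e^{- 16 \left|{\omega}\right|}}{768}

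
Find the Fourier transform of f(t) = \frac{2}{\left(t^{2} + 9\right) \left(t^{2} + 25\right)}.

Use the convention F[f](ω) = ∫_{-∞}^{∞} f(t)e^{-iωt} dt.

F(ω) = \frac{\pi \left(5 e^{2 \left|{\omega}\right|} - 3\right) e^{- 5 \left|{\omega}\right|}}{120}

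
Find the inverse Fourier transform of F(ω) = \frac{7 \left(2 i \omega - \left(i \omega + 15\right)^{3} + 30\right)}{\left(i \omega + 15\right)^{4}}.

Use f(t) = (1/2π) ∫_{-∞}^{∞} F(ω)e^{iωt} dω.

f(t) = 7 \left(t^{2} - 1\right) e^{- 15 t} u\left(t\right)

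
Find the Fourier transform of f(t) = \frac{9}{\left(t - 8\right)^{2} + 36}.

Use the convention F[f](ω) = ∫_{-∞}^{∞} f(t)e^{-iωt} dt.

F(ω) = \frac{3 \pi e^{- 8 i \omega - 6 \left|{\omega}\right|}}{2}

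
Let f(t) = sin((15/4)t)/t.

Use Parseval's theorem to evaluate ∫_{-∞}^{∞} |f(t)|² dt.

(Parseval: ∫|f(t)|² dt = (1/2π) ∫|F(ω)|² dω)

∫|f(t)|² dt = \frac{15 \pi}{4}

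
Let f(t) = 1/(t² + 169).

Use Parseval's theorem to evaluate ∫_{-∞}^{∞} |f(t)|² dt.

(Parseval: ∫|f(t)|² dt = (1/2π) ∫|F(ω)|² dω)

∫|f(t)|² dt = \frac{\pi}{4394}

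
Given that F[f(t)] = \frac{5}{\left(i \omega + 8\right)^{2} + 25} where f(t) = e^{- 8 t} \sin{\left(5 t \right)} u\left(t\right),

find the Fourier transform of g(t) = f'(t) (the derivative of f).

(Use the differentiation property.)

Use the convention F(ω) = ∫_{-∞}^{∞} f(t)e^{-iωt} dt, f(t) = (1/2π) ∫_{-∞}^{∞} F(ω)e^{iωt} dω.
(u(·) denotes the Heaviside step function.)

F[g](ω) = \frac{5 i \omega}{\left(i \omega + 8\right)^{2} + 25}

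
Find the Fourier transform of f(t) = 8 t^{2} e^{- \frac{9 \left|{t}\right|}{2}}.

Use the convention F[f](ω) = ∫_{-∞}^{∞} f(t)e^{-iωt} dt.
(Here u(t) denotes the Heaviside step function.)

F(ω) = \frac{6912 \left(27 - 4 \omega^{2}\right)}{\left(4 \omega^{2} + 81\right)^{3}}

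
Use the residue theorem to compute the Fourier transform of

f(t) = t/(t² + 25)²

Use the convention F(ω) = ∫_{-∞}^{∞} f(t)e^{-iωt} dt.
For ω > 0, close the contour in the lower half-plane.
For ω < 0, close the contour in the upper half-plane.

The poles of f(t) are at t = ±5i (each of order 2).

Let g(z) = f(z)e^{-iωz}; for large |z| the factor e^{-iωz} decays in the lower half-plane when ω > 0 and in the upper half-plane when ω < 0.

Case ω > 0 (lower half-plane, clockwise contour ⇒ F(ω) = -2πi·ΣRes):
  Res_{z = - 5 i} g(z) = \frac{\omega e^{- 5 \omega}}{20} (pole of order 2)
  F(ω) = -2πi·ΣRes = - \frac{i \pi \omega e^{- 5 \omega}}{10}

Case ω < 0 (upper half-plane, counterclockwise contour ⇒ F(ω) = +2πi·ΣRes):
  Res_{z = 5 i} g(z) = - \frac{\omega e^{5 \omega}}{20} (pole of order 2)
  F(ω) = 2πi·ΣRes = - \frac{i \pi \omega e^{5 \omega}}{10}

Both cases combine into a single formula in |ω|:

F(ω) = - \frac{i \pi \omega e^{- 5 \left|{\omega}\right|}}{10}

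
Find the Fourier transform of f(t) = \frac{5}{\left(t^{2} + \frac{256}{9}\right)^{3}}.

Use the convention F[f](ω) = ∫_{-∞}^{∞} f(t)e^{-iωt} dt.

F(ω) = \frac{135 \pi \left(256 \omega^{2} + 144 \left|{\omega}\right| + 27\right) e^{- \frac{16 \left|{\omega}\right|}{3}}}{8388608}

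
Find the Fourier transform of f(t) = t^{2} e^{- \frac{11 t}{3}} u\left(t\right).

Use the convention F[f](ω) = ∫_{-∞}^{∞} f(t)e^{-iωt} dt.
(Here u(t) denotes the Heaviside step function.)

F(ω) = \frac{54}{\left(3 i \omega + 11\right)^{3}}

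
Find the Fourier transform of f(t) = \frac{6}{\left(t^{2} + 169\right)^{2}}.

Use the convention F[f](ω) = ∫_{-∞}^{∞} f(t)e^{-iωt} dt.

F(ω) = \frac{3 \pi \left(13 \left|{\omega}\right| + 1\right) e^{- 13 \left|{\omega}\right|}}{2197}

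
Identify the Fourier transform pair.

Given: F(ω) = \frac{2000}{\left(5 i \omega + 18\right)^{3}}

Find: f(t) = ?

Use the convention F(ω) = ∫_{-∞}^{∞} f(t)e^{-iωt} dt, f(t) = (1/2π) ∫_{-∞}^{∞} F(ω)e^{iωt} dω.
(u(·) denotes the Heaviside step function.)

f(t) = 8 t^{2} e^{- \frac{18 t}{5}} u\left(t\right)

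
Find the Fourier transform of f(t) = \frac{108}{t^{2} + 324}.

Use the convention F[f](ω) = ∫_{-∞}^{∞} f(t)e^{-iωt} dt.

F(ω) = 6 \pi e^{- 18 \left|{\omega}\right|}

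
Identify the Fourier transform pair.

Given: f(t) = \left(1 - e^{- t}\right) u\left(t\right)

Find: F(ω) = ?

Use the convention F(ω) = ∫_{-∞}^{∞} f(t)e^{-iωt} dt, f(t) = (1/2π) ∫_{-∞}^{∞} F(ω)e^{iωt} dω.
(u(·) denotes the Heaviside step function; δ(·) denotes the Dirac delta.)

F(ω) = \pi \delta\left(\omega\right) - \frac{i}{\omega \left(i \omega + 1\right)}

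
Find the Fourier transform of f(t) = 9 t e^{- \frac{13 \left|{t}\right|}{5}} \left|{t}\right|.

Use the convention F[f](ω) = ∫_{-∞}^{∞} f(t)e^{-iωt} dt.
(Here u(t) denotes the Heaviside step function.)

F(ω) = \frac{22500 i \omega \left(25 \omega^{2} - 507\right)}{\left(25 \omega^{2} + 169\right)^{3}}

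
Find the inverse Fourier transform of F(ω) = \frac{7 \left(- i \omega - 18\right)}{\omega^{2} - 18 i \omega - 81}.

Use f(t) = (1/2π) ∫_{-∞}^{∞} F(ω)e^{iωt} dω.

f(t) = 7 \left(9 t + 1\right) e^{- 9 t} u\left(t\right)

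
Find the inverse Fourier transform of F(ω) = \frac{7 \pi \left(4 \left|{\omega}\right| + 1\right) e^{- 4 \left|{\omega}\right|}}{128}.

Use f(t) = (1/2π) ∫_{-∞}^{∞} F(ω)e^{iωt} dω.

f(t) = \frac{7}{\left(t^{2} + 16\right)^{2}}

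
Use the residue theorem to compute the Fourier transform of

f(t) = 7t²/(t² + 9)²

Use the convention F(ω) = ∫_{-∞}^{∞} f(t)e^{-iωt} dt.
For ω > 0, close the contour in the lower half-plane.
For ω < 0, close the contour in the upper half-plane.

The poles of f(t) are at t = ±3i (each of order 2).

Let g(z) = f(z)e^{-iωz}; for large |z| the factor e^{-iωz} decays in the lower half-plane when ω > 0 and in the upper half-plane when ω < 0.

Case ω > 0 (lower half-plane, clockwise contour ⇒ F(ω) = -2πi·ΣRes):
  Res_{z = - 3 i} g(z) = \frac{7 i \left(1 - 3 \omega\right) e^{- 3 \omega}}{12} (pole of order 2)
  F(ω) = -2πi·ΣRes = \frac{7 \pi \left(1 - 3 \omega\right) e^{- 3 \omega}}{6}

Case ω < 0 (upper half-plane, counterclockwise contour ⇒ F(ω) = +2πi·ΣRes):
  Res_{z = 3 i} g(z) = \frac{7 i \left(- 3 \omega - 1\right) e^{3 \omega}}{12} (pole of order 2)
  F(ω) = 2πi·ΣRes = \frac{7 \pi \left(3 \omega + 1\right) e^{3 \omega}}{6}

Both cases combine into a single formula in |ω|:

F(ω) = \frac{7 \pi \left(1 - 3 \left|{\omega}\right|\right) e^{- 3 \left|{\omega}\right|}}{6}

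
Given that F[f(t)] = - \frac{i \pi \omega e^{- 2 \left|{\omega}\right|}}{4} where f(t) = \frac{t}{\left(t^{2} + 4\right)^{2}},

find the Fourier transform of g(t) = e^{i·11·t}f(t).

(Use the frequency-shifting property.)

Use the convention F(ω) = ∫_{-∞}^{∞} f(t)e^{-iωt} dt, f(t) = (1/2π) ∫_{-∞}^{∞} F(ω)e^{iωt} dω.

F[g](ω) = \frac{i \pi \left(11 - \omega\right) e^{- 2 \left|{\omega - 11}\right|}}{4}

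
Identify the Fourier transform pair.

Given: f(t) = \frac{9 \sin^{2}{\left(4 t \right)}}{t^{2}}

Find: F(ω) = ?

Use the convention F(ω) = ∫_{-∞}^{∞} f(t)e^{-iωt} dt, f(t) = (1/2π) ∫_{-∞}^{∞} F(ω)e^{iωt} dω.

F(ω) = \begin{cases} \frac{9 \pi \left(8 - \left|{\omega}\right|\right)}{2} & \text{for}\: \omega > -8 \wedge \omega < 8 \\0 & \text{otherwise} \end{cases}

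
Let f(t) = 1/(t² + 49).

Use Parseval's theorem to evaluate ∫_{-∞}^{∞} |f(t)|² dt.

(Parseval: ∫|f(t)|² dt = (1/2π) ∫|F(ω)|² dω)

∫|f(t)|² dt = \frac{\pi}{686}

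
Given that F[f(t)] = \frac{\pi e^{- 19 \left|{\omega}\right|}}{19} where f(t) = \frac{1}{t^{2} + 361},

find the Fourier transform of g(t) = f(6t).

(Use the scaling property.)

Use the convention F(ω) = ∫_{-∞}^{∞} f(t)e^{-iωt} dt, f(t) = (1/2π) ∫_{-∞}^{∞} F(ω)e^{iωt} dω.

F[g](ω) = \frac{\pi e^{- \frac{19 \left|{\omega}\right|}{6}}}{114}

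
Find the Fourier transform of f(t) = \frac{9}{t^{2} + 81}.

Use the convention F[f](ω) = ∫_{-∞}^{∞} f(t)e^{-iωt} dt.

F(ω) = \pi e^{- 9 \left|{\omega}\right|}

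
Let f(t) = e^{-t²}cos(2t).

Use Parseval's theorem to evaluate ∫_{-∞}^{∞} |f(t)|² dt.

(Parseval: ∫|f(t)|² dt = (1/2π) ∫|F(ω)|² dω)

∫|f(t)|² dt = \frac{\sqrt{2} \sqrt{\pi} \left(1 + e^{2}\right)}{4 e^{2}}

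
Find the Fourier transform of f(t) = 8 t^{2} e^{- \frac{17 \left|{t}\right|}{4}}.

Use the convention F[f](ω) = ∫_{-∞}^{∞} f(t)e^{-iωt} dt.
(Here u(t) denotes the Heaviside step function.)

F(ω) = \frac{34816 \left(289 - 48 \omega^{2}\right)}{\left(16 \omega^{2} + 289\right)^{3}}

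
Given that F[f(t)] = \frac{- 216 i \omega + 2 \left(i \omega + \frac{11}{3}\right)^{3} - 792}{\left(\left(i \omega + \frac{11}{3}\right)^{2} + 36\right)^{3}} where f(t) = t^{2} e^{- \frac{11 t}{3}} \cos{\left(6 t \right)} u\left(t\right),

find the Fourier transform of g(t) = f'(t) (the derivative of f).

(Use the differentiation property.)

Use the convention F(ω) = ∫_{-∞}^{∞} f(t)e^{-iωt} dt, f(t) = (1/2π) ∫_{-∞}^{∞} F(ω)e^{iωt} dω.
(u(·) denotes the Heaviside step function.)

F[g](ω) = - \frac{54 i \omega \left(2916 i \omega - \left(3 i \omega + 11\right)^{3} + 10692\right)}{\left(\left(3 i \omega + 11\right)^{2} + 324\right)^{3}}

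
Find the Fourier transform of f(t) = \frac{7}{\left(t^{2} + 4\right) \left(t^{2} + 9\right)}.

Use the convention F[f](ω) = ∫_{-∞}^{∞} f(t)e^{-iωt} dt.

F(ω) = \frac{7 \pi \left(3 e^{\left|{\omega}\right|} - 2\right) e^{- 3 \left|{\omega}\right|}}{30}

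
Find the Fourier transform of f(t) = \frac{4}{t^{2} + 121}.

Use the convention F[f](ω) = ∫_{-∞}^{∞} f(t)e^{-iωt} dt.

F(ω) = \frac{4 \pi e^{- 11 \left|{\omega}\right|}}{11}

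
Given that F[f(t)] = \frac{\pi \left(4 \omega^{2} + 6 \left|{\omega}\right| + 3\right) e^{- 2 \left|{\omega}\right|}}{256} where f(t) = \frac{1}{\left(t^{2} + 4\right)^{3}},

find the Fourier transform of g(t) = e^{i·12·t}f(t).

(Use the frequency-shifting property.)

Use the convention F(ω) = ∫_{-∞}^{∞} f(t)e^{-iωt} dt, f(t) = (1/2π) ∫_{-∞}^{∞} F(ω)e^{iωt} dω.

F[g](ω) = \frac{\pi \left(4 \left(\omega - 12\right)^{2} + 6 \left|{\omega - 12}\right| + 3\right) e^{- 2 \left|{\omega - 12}\right|}}{256}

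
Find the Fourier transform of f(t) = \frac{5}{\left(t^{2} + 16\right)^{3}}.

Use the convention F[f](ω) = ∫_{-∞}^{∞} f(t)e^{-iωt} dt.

F(ω) = \frac{5 \pi \left(16 \omega^{2} + 12 \left|{\omega}\right| + 3\right) e^{- 4 \left|{\omega}\right|}}{8192}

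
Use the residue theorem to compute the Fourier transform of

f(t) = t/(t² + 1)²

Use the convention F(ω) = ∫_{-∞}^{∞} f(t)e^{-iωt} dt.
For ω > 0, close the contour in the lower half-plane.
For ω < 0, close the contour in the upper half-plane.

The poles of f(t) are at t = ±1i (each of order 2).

Let g(z) = f(z)e^{-iωz}; for large |z| the factor e^{-iωz} decays in the lower half-plane when ω > 0 and in the upper half-plane when ω < 0.

Case ω > 0 (lower half-plane, clockwise contour ⇒ F(ω) = -2πi·ΣRes):
  Res_{z = - i} g(z) = \frac{\omega e^{- \omega}}{4} (pole of order 2)
  F(ω) = -2πi·ΣRes = - \frac{i \pi \omega e^{- \omega}}{2}

Case ω < 0 (upper half-plane, counterclockwise contour ⇒ F(ω) = +2πi·ΣRes):
  Res_{z = i} g(z) = - \frac{\omega e^{\omega}}{4} (pole of order 2)
  F(ω) = 2πi·ΣRes = - \frac{i \pi \omega e^{\omega}}{2}

Both cases combine into a single formula in |ω|:

F(ω) = - \frac{i \pi \omega e^{- \left|{\omega}\right|}}{2}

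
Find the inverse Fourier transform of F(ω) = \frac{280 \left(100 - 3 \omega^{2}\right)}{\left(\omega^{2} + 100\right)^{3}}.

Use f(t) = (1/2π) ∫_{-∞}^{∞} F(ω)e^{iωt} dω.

f(t) = 7 t^{2} e^{- 10 \left|{t}\right|}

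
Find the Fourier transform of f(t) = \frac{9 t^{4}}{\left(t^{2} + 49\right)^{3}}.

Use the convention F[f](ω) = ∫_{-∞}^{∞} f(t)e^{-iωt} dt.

F(ω) = \frac{9 \pi \left(49 \omega^{2} - 35 \left|{\omega}\right| + 3\right) e^{- 7 \left|{\omega}\right|}}{56}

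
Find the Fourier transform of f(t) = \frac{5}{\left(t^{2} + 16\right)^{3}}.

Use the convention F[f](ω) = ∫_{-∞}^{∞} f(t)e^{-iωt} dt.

F(ω) = \frac{5 \pi \left(16 \omega^{2} + 12 \left|{\omega}\right| + 3\right) e^{- 4 \left|{\omega}\right|}}{8192}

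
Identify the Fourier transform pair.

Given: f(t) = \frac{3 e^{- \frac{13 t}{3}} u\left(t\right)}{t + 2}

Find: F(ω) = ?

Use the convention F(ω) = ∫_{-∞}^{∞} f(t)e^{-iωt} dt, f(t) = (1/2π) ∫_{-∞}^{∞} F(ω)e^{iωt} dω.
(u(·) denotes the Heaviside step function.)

F(ω) = 3 e^{2 i \omega + \frac{26}{3}} \operatorname{E}_{1}\left(2 i \omega + \frac{26}{3}\right)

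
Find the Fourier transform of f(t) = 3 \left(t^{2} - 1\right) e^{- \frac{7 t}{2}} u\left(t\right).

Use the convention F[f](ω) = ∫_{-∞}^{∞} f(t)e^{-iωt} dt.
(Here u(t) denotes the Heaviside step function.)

F(ω) = \frac{6 \left(16 i \omega - \left(2 i \omega + 7\right)^{3} + 56\right)}{\left(2 i \omega + 7\right)^{4}}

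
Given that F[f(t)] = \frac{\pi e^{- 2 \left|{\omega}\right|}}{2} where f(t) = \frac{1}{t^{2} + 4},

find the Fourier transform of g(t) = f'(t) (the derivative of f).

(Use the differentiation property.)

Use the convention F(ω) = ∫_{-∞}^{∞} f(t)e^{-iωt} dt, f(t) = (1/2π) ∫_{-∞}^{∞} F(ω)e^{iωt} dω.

F[g](ω) = \frac{i \pi \omega e^{- 2 \left|{\omega}\right|}}{2}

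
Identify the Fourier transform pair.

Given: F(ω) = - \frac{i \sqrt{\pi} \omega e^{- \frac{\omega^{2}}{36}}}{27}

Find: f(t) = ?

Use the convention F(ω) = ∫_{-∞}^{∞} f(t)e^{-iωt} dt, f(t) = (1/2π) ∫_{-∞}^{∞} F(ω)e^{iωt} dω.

f(t) = 2 t e^{- 9 t^{2}}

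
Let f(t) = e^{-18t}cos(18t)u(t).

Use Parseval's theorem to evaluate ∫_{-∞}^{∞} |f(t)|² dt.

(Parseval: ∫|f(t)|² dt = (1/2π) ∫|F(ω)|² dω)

∫|f(t)|² dt = \frac{1}{48}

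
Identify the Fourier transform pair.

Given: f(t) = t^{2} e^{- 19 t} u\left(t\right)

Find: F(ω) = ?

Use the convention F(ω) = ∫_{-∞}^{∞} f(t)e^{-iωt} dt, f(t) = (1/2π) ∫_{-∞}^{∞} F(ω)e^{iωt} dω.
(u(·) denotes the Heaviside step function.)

F(ω) = \frac{2}{\left(i \omega + 19\right)^{3}}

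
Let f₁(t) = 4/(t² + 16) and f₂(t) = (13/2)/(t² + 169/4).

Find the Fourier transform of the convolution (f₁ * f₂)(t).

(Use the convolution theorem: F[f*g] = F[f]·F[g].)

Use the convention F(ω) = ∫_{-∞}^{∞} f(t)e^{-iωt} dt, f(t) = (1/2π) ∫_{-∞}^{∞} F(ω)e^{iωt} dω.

F[f₁*f₂](ω) = \pi^{2} e^{- \frac{21 \left|{\omega}\right|}{2}}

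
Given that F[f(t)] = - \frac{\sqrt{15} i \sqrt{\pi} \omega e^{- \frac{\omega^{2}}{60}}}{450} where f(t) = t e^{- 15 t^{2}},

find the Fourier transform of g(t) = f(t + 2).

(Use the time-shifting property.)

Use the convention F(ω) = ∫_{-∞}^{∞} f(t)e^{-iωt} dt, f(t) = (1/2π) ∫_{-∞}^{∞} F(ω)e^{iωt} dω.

F[g](ω) = - \frac{\sqrt{15} i \sqrt{\pi} \omega e^{- \frac{\omega \left(\omega - 120 i\right)}{60}}}{450}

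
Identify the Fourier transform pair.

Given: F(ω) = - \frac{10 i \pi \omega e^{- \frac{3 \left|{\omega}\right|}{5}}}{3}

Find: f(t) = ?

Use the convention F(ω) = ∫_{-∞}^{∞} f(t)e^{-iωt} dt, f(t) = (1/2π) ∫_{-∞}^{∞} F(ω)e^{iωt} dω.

f(t) = \frac{4 t}{\left(t^{2} + \frac{9}{25}\right)^{2}}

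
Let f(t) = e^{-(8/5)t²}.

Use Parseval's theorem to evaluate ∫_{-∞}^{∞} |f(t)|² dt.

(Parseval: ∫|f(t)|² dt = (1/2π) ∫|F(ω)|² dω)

∫|f(t)|² dt = \frac{\sqrt{5} \sqrt{\pi}}{4}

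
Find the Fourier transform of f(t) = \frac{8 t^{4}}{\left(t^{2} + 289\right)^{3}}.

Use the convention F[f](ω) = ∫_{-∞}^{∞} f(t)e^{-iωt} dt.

F(ω) = \frac{\pi \left(289 \omega^{2} - 85 \left|{\omega}\right| + 3\right) e^{- 17 \left|{\omega}\right|}}{17}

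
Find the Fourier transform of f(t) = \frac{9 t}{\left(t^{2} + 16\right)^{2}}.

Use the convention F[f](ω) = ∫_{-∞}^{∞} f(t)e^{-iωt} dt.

F(ω) = - \frac{9 i \pi \omega e^{- 4 \left|{\omega}\right|}}{8}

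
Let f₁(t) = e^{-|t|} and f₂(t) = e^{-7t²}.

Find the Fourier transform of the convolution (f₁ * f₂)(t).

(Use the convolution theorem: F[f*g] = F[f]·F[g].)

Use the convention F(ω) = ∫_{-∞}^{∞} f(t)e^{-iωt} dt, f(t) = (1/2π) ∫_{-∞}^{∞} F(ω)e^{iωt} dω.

F[f₁*f₂](ω) = \frac{2 \sqrt{7} \sqrt{\pi} e^{- \frac{\omega^{2}}{28}}}{7 \left(\omega^{2} + 1\right)}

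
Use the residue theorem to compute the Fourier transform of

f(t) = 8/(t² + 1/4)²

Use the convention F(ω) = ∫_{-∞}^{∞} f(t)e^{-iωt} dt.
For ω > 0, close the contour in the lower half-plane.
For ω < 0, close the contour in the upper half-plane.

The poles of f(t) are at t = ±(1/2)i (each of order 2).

Let g(z) = f(z)e^{-iωz}; for large |z| the factor e^{-iωz} decays in the lower half-plane when ω > 0 and in the upper half-plane when ω < 0.

Case ω > 0 (lower half-plane, clockwise contour ⇒ F(ω) = -2πi·ΣRes):
  Res_{z = - \frac{i}{2}} g(z) = 8 i \left(\omega + 2\right) e^{- \frac{\omega}{2}} (pole of order 2)
  F(ω) = -2πi·ΣRes = 16 \pi \left(\omega + 2\right) e^{- \frac{\omega}{2}}

Case ω < 0 (upper half-plane, counterclockwise contour ⇒ F(ω) = +2πi·ΣRes):
  Res_{z = \frac{i}{2}} g(z) = 8 i \left(\omega - 2\right) e^{\frac{\omega}{2}} (pole of order 2)
  F(ω) = 2πi·ΣRes = 16 \pi \left(2 - \omega\right) e^{\frac{\omega}{2}}

Both cases combine into a single formula in |ω|:

F(ω) = 16 \pi \left(\left|{\omega}\right| + 2\right) e^{- \frac{\left|{\omega}\right|}{2}}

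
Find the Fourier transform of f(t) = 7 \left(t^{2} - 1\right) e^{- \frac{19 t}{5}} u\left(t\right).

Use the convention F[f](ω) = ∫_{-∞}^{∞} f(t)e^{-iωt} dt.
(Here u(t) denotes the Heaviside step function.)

F(ω) = \frac{35 \left(250 i \omega - \left(5 i \omega + 19\right)^{3} + 950\right)}{\left(5 i \omega + 19\right)^{4}}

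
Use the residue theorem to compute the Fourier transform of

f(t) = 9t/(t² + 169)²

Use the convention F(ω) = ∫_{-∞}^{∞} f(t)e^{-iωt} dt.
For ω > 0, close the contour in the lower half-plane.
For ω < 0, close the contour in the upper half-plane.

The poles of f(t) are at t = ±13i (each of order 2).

Let g(z) = f(z)e^{-iωz}; for large |z| the factor e^{-iωz} decays in the lower half-plane when ω > 0 and in the upper half-plane when ω < 0.

Case ω > 0 (lower half-plane, clockwise contour ⇒ F(ω) = -2πi·ΣRes):
  Res_{z = - 13 i} g(z) = \frac{9 \omega e^{- 13 \omega}}{52} (pole of order 2)
  F(ω) = -2πi·ΣRes = - \frac{9 i \pi \omega e^{- 13 \omega}}{26}

Case ω < 0 (upper half-plane, counterclockwise contour ⇒ F(ω) = +2πi·ΣRes):
  Res_{z = 13 i} g(z) = - \frac{9 \omega e^{13 \omega}}{52} (pole of order 2)
  F(ω) = 2πi·ΣRes = - \frac{9 i \pi \omega e^{13 \omega}}{26}

Both cases combine into a single formula in |ω|:

F(ω) = - \frac{9 i \pi \omega e^{- 13 \left|{\omega}\right|}}{26}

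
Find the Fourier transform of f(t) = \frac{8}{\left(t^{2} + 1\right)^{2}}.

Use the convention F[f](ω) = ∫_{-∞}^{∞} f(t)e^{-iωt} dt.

F(ω) = 4 \pi \left(\left|{\omega}\right| + 1\right) e^{- \left|{\omega}\right|}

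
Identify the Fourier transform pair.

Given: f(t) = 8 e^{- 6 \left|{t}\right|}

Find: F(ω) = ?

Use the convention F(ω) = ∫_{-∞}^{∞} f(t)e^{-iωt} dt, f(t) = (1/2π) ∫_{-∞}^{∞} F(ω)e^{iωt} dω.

F(ω) = \frac{96}{\omega^{2} + 36}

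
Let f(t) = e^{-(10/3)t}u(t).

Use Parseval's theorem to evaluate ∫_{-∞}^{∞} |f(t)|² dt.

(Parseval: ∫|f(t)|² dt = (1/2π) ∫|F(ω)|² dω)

∫|f(t)|² dt = \frac{3}{20}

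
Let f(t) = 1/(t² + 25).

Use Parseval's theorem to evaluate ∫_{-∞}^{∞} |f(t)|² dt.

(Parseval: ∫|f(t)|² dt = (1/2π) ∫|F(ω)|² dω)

∫|f(t)|² dt = \frac{\pi}{250}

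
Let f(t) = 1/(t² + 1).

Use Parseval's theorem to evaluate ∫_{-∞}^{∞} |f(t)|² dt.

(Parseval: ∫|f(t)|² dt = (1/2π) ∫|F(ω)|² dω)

∫|f(t)|² dt = \frac{\pi}{2}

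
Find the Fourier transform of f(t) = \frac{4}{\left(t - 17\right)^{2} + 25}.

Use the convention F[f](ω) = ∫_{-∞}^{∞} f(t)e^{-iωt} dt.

F(ω) = \frac{4 \pi e^{- 17 i \omega - 5 \left|{\omega}\right|}}{5}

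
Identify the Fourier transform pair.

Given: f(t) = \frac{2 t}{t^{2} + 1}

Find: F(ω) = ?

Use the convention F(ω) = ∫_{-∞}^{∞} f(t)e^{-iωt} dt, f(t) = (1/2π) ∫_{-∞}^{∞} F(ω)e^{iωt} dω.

F(ω) = - 2 i \pi e^{- \left|{\omega}\right|} \operatorname{sign}{\left(\omega \right)}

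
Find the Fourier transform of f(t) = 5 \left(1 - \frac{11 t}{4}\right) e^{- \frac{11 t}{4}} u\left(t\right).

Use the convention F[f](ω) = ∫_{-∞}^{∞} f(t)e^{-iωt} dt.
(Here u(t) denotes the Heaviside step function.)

F(ω) = \frac{80 i \omega}{- 16 \omega^{2} + 88 i \omega + 121}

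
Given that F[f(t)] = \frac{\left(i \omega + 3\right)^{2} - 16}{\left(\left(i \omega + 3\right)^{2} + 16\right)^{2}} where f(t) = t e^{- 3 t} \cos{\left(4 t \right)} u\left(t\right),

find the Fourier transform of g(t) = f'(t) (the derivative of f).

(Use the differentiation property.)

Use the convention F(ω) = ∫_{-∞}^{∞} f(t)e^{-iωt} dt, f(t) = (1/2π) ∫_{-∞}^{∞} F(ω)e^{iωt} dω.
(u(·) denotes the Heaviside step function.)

F[g](ω) = \frac{i \omega \left(\left(i \omega + 3\right)^{2} - 16\right)}{\left(\left(i \omega + 3\right)^{2} + 16\right)^{2}}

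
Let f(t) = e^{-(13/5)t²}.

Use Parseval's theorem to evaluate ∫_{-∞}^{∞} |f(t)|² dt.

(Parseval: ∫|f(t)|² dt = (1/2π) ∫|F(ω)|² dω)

∫|f(t)|² dt = \frac{\sqrt{130} \sqrt{\pi}}{26}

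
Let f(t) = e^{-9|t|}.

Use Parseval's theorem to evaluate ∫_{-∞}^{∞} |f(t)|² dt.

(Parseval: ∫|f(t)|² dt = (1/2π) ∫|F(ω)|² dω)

∫|f(t)|² dt = \frac{1}{9}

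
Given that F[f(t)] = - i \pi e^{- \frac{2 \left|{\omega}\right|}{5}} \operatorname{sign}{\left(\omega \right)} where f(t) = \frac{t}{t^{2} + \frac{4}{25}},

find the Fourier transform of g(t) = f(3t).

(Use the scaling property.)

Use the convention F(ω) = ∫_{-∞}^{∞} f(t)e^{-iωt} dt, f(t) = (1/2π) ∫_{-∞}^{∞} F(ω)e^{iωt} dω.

F[g](ω) = - \frac{i \pi e^{- \frac{2 \left|{\omega}\right|}{15}} \operatorname{sign}{\left(\omega \right)}}{3}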